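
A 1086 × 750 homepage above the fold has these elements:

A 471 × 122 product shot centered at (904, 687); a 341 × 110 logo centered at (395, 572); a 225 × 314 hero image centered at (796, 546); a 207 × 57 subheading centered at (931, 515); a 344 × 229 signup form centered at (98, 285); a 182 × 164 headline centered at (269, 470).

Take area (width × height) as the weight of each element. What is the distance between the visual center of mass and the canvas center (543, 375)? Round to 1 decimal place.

≈ 123.2

Areas → weights: product shot 471·122 = 57462, logo 341·110 = 37510, hero image 225·314 = 70650, subheading 207·57 = 11799, signup form 344·229 = 78776, headline 182·164 = 29848; Σw = 286045.
x: (57462·904 + 37510·395 + 70650·796 + 11799·931 + 78776·98 + 29848·269) / 286045 = 149733527 / 286045 ≈ 523.46
y: (57462·687 + 37510·572 + 70650·546 + 11799·515 + 78776·285 + 29848·470) / 286045 = 142063219 / 286045 ≈ 496.65
Offset from (543, 375): Δx ≈ -19.54, Δy ≈ 121.65; distance = √(Δx² + Δy²) ≈ 123.21.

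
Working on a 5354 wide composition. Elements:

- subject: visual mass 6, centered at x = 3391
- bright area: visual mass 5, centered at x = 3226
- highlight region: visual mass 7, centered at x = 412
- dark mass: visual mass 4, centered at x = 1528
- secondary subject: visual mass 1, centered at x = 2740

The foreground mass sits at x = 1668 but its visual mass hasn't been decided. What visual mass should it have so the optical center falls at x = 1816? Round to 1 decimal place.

Fixed elements: Σw = 6 + 5 + 7 + 4 + 1 = 23, Σw·x = 6·3391 + 5·3226 + 7·412 + 4·1528 + 1·2740 = 48212.
Set Σw·x/Σw = 1816: (48212 + 1668w) = 1816·(23 + w).
So w = (1816·23 − 48212)/(1668 − 1816) = -6444/-148 ≈ 43.54.

w ≈ 43.5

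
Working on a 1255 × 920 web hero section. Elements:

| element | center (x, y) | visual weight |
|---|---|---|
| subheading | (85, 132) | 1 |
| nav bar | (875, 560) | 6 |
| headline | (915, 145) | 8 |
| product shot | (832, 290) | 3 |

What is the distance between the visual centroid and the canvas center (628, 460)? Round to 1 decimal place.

≈ 263.0

Total weight = 1 + 6 + 8 + 3 = 18.
Σw·x = 1·85 + 6·875 + 8·915 + 3·832 = 15151, so x̄ = 15151/18 ≈ 841.72.
Σw·y = 1·132 + 6·560 + 8·145 + 3·290 = 5522, so ȳ = 5522/18 ≈ 306.78.
Offset from (628, 460): Δx ≈ 213.72, Δy ≈ -153.22; distance = √(Δx² + Δy²) ≈ 262.97.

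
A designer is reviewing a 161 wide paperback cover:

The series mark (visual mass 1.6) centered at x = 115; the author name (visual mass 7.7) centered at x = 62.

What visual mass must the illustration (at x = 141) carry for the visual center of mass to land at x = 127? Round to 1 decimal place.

Known weights sum to 1.6 + 7.7 = 9.3; their moment is 1.6·115 + 7.7·62 = 661.4.
For the centroid to hit 127: (661.4 + w·141) / (9.3 + w) = 127.
Rearranging, w·(141 − 127) = 127·9.3 − 661.4 = 519.7, so w ≈ 519.7/14 = 37.12.

w ≈ 37.1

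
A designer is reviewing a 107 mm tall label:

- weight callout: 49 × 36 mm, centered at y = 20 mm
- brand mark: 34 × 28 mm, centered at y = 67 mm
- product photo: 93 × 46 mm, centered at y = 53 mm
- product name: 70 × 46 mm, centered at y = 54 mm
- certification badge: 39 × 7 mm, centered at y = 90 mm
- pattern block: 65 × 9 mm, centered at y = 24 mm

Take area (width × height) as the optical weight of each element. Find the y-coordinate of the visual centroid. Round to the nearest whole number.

y ≈ 49

Areas → weights: weight callout 49·36 = 1764, brand mark 34·28 = 952, product photo 93·46 = 4278, product name 70·46 = 3220, certification badge 39·7 = 273, pattern block 65·9 = 585; Σw = 11072.
Σw·y = 1764·20 + 952·67 + 4278·53 + 3220·54 + 273·90 + 585·24 = 538288, so ȳ = 538288/11072 ≈ 48.62.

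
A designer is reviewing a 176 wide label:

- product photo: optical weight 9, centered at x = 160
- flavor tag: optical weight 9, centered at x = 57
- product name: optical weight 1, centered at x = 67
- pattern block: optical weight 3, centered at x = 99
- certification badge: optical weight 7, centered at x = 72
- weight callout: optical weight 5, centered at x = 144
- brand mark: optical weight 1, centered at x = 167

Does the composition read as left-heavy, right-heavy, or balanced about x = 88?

Weights sum to 9 + 9 + 1 + 3 + 7 + 5 + 1 = 35.
x: moment 3708 / weight 35 ≈ 105.94
105.9 lies right of the midline 88, so the layout is right-heavy.

right-heavy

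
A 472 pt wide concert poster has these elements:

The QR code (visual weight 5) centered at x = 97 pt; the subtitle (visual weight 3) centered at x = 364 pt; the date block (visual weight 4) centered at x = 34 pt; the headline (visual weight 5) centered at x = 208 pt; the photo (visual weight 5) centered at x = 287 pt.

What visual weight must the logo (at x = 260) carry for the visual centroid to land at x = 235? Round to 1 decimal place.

w ≈ 39.3

Known weights sum to 5 + 3 + 4 + 5 + 5 = 22; their moment is 5·97 + 3·364 + 4·34 + 5·208 + 5·287 = 4188.
Balance at x = 235 requires (4188 + w·260) / (22 + w) = 235.
So w = (235·22 − 4188)/(260 − 235) = 982/25 ≈ 39.28.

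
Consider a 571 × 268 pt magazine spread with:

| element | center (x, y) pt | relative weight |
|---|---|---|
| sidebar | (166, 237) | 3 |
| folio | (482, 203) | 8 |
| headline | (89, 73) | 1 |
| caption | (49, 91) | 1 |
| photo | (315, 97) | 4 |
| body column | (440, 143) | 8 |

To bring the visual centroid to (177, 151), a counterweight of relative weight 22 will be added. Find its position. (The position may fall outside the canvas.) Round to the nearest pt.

New total weight: (3 + 8 + 1 + 1 + 4 + 8) + 22 = 47.
x: target moment 47×177 = 8319; current 3·166 + 8·482 + 1·89 + 1·49 + 4·315 + 8·440 = 9272; the counterweight supplies -953, so x = -953/22 ≈ -43.32.
y: target moment 47×151 = 7097; current 3·237 + 8·203 + 1·73 + 1·91 + 4·97 + 8·143 = 4031; the counterweight supplies 3066, so y = 3066/22 ≈ 139.36.

(-43, 139)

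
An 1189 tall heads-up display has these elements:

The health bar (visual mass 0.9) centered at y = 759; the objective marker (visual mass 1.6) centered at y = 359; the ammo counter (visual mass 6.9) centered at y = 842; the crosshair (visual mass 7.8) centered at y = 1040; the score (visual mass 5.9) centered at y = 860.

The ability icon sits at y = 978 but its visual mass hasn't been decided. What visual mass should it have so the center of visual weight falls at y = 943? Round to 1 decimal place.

Known weights sum to 0.9 + 1.6 + 6.9 + 7.8 + 5.9 = 23.1; their moment is 0.9·759 + 1.6·359 + 6.9·842 + 7.8·1040 + 5.9·860 = 20253.3.
Balance at y = 943 requires (20253.3 + w·978) / (23.1 + w) = 943.
Rearranging, w·(978 − 943) = 943·23.1 − 20253.3 = 1530.0, so w ≈ 1530.0/35 = 43.71.

w ≈ 43.7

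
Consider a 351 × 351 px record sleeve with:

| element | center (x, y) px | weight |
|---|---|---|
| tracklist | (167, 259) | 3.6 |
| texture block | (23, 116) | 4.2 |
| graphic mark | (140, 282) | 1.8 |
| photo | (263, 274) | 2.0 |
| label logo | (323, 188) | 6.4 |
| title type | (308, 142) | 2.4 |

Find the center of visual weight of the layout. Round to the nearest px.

(210, 197)

Weights sum to 3.6 + 4.2 + 1.8 + 2.0 + 6.4 + 2.4 = 20.4.
x: (3.6·167 + 4.2·23 + 1.8·140 + 2.0·263 + 6.4·323 + 2.4·308) / 20.4 = 4282.2 / 20.4 ≈ 209.91
y: (3.6·259 + 4.2·116 + 1.8·282 + 2.0·274 + 6.4·188 + 2.4·142) / 20.4 = 4019.2 / 20.4 ≈ 197.02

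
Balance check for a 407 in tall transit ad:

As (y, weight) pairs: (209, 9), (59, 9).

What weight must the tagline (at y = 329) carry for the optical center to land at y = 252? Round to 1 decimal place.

Known weights sum to 9 + 9 = 18; their moment is 9·209 + 9·59 = 2412.
Balance at y = 252 requires (2412 + w·329) / (18 + w) = 252.
Rearranging, w·(329 − 252) = 252·18 − 2412 = 2124, so w ≈ 2124/77 = 27.58.

w ≈ 27.6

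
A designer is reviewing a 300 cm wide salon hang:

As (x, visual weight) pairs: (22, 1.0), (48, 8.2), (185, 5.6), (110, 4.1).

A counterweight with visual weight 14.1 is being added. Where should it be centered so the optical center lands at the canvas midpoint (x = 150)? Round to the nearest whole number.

x ≈ 216

New total weight: (1.0 + 8.2 + 5.6 + 4.1) + 14.1 = 33.0.
x: need Σw·x = 33.0·150 = 4950.0. Existing = 1.0·22 + 8.2·48 + 5.6·185 + 4.1·110 = 1902.6. Remainder 3047.4 / 14.1 ≈ 216.13.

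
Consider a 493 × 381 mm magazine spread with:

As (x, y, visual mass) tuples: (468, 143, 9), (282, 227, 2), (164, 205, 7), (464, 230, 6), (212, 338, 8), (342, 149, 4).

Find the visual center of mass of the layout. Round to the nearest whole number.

Σw = 9 + 2 + 7 + 6 + 8 + 4 = 36.
Σw·x = 11772; x̄ = 11772/36 ≈ 327.00.
Σw·y = 7856; ȳ = 7856/36 ≈ 218.22.

(327, 218)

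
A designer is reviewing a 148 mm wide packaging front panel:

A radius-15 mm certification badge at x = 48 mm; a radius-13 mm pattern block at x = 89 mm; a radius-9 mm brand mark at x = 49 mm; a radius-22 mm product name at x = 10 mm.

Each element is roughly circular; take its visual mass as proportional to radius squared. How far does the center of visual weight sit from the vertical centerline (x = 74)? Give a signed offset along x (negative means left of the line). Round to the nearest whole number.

≈ -38 mm

Weights ∝ r²: certification badge 15² = 225, pattern block 13² = 169, brand mark 9² = 81, product name 22² = 484; Σw = 959.
x-moment: 225·48 + 169·89 + 81·49 + 484·10 = 34650; centroid 34650/959 ≈ 36.13.
Against x = 74, that's 36.13 − 74 = -37.87.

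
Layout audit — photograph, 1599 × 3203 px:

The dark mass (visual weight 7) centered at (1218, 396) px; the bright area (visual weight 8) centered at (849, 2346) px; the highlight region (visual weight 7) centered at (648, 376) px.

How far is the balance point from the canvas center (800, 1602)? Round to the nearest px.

≈ 514 px

Total weight = 7 + 8 + 7 = 22.
x: (7·1218 + 8·849 + 7·648) / 22 = 19854 / 22 ≈ 902.45
y: (7·396 + 8·2346 + 7·376) / 22 = 24172 / 22 ≈ 1098.73
Relative to (800, 1602): Δ = (102.45, -503.27); |Δ| = √(102.45² + -503.27²) ≈ 513.60.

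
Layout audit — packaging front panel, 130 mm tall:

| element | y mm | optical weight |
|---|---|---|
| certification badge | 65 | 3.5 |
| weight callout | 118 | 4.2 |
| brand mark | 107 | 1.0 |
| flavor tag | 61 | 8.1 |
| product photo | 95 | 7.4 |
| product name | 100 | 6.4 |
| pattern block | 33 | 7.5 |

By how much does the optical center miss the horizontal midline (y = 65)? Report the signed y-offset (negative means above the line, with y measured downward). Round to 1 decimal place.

≈ 11.5 mm

Total weight = 3.5 + 4.2 + 1.0 + 8.1 + 7.4 + 6.4 + 7.5 = 38.1.
Σw·y = 2914.7; ȳ = 2914.7/38.1 ≈ 76.50.
Offset from y = 65: 76.50 − 65 ≈ 11.50.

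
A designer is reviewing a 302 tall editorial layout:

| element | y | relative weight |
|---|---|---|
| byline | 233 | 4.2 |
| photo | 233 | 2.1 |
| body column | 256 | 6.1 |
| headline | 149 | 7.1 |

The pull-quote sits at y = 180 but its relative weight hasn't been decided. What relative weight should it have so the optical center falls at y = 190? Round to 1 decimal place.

Fixed elements: Σw = 4.2 + 2.1 + 6.1 + 7.1 = 19.5, Σw·y = 4.2·233 + 2.1·233 + 6.1·256 + 7.1·149 = 4087.4.
Balance at y = 190 requires (4087.4 + w·180) / (19.5 + w) = 190.
So w = (190·19.5 − 4087.4)/(180 − 190) = -382.4/-10 ≈ 38.24.

w ≈ 38.2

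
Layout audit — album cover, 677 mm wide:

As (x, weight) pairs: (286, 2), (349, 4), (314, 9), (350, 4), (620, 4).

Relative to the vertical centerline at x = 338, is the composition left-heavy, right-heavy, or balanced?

Σw = 2 + 4 + 9 + 4 + 4 = 23.
Σw·x = 2·286 + 4·349 + 9·314 + 4·350 + 4·620 = 8674, so x̄ = 8674/23 ≈ 377.13.
377.1 vs midline 338 → right-heavy.

right-heavy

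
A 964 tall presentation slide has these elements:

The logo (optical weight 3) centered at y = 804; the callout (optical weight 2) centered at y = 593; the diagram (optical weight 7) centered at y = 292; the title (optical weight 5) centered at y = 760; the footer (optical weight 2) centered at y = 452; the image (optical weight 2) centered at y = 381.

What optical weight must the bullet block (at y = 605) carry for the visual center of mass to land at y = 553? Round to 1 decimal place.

Fixed elements: Σw = 3 + 2 + 7 + 5 + 2 + 2 = 21, Σw·y = 3·804 + 2·593 + 7·292 + 5·760 + 2·452 + 2·381 = 11108.
Balance at y = 553 requires (11108 + w·605) / (21 + w) = 553.
Rearranging, w·(605 − 553) = 553·21 − 11108 = 505, so w ≈ 505/52 = 9.71.

w ≈ 9.7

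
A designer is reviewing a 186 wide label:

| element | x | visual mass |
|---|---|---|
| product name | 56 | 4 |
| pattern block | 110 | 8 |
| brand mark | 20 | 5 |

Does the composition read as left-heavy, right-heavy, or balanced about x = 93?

left-heavy

Weights sum to 4 + 8 + 5 = 17.
x: (4·56 + 8·110 + 5·20) / 17 = 1204 / 17 ≈ 70.82
70.8 lies left of the midline 93, so the layout is left-heavy.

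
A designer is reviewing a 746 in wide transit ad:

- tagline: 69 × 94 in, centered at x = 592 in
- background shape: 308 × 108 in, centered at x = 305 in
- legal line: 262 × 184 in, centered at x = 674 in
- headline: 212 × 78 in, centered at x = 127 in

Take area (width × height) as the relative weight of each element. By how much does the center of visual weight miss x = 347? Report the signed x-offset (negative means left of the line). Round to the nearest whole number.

≈ 118 in

Areas: tagline 69·94 = 6486, background shape 308·108 = 33264, legal line 262·184 = 48208, headline 212·78 = 16536. Total weight = 104494.
Σw·x = 6486·592 + 33264·305 + 48208·674 + 16536·127 = 48577496, so x̄ = 48577496/104494 ≈ 464.88.
Difference: 464.88 − 347 ≈ 117.88.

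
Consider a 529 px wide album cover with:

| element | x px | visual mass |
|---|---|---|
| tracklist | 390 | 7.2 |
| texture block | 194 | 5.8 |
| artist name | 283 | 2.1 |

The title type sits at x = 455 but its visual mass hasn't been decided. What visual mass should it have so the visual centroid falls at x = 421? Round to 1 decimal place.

w ≈ 53.8

Known weights sum to 7.2 + 5.8 + 2.1 = 15.1; their moment is 7.2·390 + 5.8·194 + 2.1·283 = 4527.5.
Balance at x = 421 requires (4527.5 + w·455) / (15.1 + w) = 421.
Solving: w = (421·15.1 − 4527.5) / (455 − 421) = 1829.6 / 34 ≈ 53.81.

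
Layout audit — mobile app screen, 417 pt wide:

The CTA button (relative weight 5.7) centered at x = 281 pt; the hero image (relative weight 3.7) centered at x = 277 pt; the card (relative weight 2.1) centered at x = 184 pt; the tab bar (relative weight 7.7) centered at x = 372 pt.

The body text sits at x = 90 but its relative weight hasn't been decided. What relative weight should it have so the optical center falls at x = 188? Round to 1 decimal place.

w ≈ 23.1

Known weights sum to 5.7 + 3.7 + 2.1 + 7.7 = 19.2; their moment is 5.7·281 + 3.7·277 + 2.1·184 + 7.7·372 = 5877.4.
Balance at x = 188 requires (5877.4 + w·90) / (19.2 + w) = 188.
Rearranging, w·(90 − 188) = 188·19.2 − 5877.4 = -2267.8, so w ≈ -2267.8/-98 = 23.14.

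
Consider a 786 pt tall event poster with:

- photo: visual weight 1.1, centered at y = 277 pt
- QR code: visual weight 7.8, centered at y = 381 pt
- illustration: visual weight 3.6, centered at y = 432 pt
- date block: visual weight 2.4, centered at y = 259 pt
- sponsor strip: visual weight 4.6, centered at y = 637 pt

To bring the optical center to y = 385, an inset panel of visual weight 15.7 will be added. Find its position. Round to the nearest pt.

y ≈ 329

After adding the inset panel, total weight = 1.1 + 7.8 + 3.6 + 2.4 + 4.6 + 15.7 = 35.2.
y: need Σw·y = 35.2·385 = 13552.0. Existing = 1.1·277 + 7.8·381 + 3.6·432 + 2.4·259 + 4.6·637 = 8383.5. Remainder 5168.5 / 15.7 ≈ 329.20.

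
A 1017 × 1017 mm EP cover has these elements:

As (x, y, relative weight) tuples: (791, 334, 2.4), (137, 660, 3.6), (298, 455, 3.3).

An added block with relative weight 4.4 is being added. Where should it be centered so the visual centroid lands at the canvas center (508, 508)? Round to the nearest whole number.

(815, 518)

After adding the added block, total weight = 2.4 + 3.6 + 3.3 + 4.4 = 13.7.
Along x: (3375.0 + 4.4·x) / 13.7 = 508 (existing moment 2.4·791 + 3.6·137 + 3.3·298 = 3375.0) ⇒ x = (6959.6 − 3375.0) / 4.4 ≈ 814.68.
Along y: (4679.1 + 4.4·y) / 13.7 = 508 (existing moment 2.4·334 + 3.6·660 + 3.3·455 = 4679.1) ⇒ y = (6959.6 − 4679.1) / 4.4 ≈ 518.30.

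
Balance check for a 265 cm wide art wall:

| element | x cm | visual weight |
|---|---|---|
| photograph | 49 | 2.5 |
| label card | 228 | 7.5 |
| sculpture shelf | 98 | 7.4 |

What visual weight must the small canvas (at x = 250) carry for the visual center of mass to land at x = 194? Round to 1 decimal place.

Fixed elements: Σw = 2.5 + 7.5 + 7.4 = 17.4, Σw·x = 2.5·49 + 7.5·228 + 7.4·98 = 2557.7.
Balance at x = 194 requires (2557.7 + w·250) / (17.4 + w) = 194.
So w = (194·17.4 − 2557.7)/(250 − 194) = 817.9/56 ≈ 14.61.

w ≈ 14.6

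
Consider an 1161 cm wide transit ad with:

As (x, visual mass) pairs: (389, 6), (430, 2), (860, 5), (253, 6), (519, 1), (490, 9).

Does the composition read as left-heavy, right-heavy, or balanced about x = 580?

left-heavy

Σw = 6 + 2 + 5 + 6 + 1 + 9 = 29.
Σw·x = 6·389 + 2·430 + 5·860 + 6·253 + 1·519 + 9·490 = 13941, so x̄ = 13941/29 ≈ 480.72.
480.7 lies left of the midline 580, so the layout is left-heavy.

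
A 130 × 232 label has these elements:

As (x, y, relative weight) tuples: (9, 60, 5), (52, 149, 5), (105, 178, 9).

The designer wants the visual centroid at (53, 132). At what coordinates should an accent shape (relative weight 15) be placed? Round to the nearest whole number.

New total weight: (5 + 5 + 9) + 15 = 34.
Along x: (1250 + 15·x) / 34 = 53 (existing moment 5·9 + 5·52 + 9·105 = 1250) ⇒ x = (1802 − 1250) / 15 ≈ 36.80.
Along y: (2647 + 15·y) / 34 = 132 (existing moment 5·60 + 5·149 + 9·178 = 2647) ⇒ y = (4488 − 2647) / 15 ≈ 122.73.

(37, 123)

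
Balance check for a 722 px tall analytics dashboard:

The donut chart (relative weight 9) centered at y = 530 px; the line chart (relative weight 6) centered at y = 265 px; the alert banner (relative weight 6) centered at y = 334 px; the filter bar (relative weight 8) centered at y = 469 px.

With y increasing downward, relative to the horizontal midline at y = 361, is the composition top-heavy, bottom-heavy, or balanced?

bottom-heavy

Σw = 9 + 6 + 6 + 8 = 29.
Σw·y = 9·530 + 6·265 + 6·334 + 8·469 = 12116, so ȳ = 12116/29 ≈ 417.79.
417.8 vs midline 361 → bottom-heavy.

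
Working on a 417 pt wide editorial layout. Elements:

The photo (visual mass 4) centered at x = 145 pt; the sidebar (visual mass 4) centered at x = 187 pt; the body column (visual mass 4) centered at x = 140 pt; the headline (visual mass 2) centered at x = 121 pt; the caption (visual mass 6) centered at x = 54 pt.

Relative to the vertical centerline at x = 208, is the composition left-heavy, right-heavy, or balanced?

left-heavy

Σw = 4 + 4 + 4 + 2 + 6 = 20.
x: (4·145 + 4·187 + 4·140 + 2·121 + 6·54) / 20 = 2454 / 20 ≈ 122.70
122.7 lies left of the midline 208, so the layout is left-heavy.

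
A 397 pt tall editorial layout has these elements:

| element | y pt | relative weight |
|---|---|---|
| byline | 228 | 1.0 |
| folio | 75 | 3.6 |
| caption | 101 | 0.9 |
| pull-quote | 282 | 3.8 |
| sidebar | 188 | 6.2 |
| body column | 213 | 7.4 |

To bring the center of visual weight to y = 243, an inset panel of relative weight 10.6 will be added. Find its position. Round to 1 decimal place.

New total weight: (1.0 + 3.6 + 0.9 + 3.8 + 6.2 + 7.4) + 10.6 = 33.5.
Along y: (4402.3 + 10.6·y) / 33.5 = 243 (existing moment 1.0·228 + 3.6·75 + 0.9·101 + 3.8·282 + 6.2·188 + 7.4·213 = 4402.3) ⇒ y = (8140.5 − 4402.3) / 10.6 ≈ 352.66.

y ≈ 352.7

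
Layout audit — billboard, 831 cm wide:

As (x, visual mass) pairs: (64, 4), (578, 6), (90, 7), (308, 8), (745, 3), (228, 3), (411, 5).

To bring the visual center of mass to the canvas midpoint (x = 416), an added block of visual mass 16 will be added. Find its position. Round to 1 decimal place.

With the added block, Σw becomes 4 + 6 + 7 + 8 + 3 + 3 + 5 + 16 = 52.
x: need Σw·x = 52·416 = 21632. Existing = 4·64 + 6·578 + 7·90 + 8·308 + 3·745 + 3·228 + 5·411 = 11792. Remainder 9840 / 16 ≈ 615.00.

x ≈ 615.0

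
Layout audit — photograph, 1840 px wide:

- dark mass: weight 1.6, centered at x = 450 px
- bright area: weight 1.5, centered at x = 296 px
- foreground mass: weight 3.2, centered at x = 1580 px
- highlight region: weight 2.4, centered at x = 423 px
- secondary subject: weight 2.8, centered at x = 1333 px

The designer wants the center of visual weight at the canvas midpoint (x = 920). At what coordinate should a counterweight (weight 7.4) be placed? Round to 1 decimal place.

With the counterweight, Σw becomes 1.6 + 1.5 + 3.2 + 2.4 + 2.8 + 7.4 = 18.9.
x: target moment 18.9×920 = 17388.0; current 1.6·450 + 1.5·296 + 3.2·1580 + 2.4·423 + 2.8·1333 = 10967.6; the counterweight supplies 6420.4, so x = 6420.4/7.4 ≈ 867.62.

x ≈ 867.6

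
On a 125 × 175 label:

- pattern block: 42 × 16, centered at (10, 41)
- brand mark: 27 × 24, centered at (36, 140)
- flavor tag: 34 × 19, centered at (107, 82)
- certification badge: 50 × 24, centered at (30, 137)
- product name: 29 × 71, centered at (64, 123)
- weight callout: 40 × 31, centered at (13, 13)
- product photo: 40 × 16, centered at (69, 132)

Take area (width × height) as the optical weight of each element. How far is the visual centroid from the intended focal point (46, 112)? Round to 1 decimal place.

Areas: pattern block 42·16 = 672, brand mark 27·24 = 648, flavor tag 34·19 = 646, certification badge 50·24 = 1200, product name 29·71 = 2059, weight callout 40·31 = 1240, product photo 40·16 = 640. Total weight = 7105.
x: moment 327226 / weight 7105 ≈ 46.06
Σw·y = 689501; ȳ = 689501/7105 ≈ 97.04.
From (46, 112): dx = 0.06, dy = -14.96, so the distance is √(dx²+dy²) ≈ 14.96.

≈ 15.0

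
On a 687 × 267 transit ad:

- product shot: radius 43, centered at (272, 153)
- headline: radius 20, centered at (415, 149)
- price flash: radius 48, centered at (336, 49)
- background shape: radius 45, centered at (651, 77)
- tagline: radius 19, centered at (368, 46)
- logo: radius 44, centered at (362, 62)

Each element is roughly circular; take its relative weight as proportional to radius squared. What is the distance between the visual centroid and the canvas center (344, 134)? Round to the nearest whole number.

r² weights: product shot 43² = 1849, headline 20² = 400, price flash 48² = 2304, background shape 45² = 2025, tagline 19² = 361, logo 44² = 1936. Total = 8875.
x-moment: 1849·272 + 400·415 + 2304·336 + 2025·651 + 361·368 + 1936·362 = 3595027; centroid 3595027/8875 ≈ 405.07.
y-moment: 1849·153 + 400·149 + 2304·49 + 2025·77 + 361·46 + 1936·62 = 747956; centroid 747956/8875 ≈ 84.28.
From (344, 134): dx = 61.07, dy = -49.72, so the distance is √(dx²+dy²) ≈ 78.76.

≈ 79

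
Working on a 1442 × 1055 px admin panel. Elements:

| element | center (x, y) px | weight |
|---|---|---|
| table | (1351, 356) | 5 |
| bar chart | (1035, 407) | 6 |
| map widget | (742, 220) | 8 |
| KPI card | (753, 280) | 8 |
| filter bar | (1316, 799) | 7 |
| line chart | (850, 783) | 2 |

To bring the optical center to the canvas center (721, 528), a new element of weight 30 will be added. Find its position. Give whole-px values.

(392, 649)

With the new element, Σw becomes 5 + 6 + 8 + 8 + 7 + 2 + 30 = 66.
x: target moment 66×721 = 47586; current 5·1351 + 6·1035 + 8·742 + 8·753 + 7·1316 + 2·850 = 35837; the new element supplies 11749, so x = 11749/30 ≈ 391.63.
y: target moment 66×528 = 34848; current 5·356 + 6·407 + 8·220 + 8·280 + 7·799 + 2·783 = 15381; the new element supplies 19467, so y = 19467/30 ≈ 648.90.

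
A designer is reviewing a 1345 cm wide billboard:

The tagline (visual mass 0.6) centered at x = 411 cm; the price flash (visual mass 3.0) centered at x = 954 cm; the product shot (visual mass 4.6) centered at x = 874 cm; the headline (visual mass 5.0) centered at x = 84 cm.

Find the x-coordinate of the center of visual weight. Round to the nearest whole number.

x ≈ 572

Total weight = 0.6 + 3.0 + 4.6 + 5.0 = 13.2.
x-moment: 0.6·411 + 3.0·954 + 4.6·874 + 5.0·84 = 7549.0; centroid 7549.0/13.2 ≈ 571.89.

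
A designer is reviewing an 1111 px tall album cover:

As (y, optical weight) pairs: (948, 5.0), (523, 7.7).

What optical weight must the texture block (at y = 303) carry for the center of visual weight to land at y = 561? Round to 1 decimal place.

Existing Σw = 12.7 (5.0 + 7.7); existing moment 5.0·948 + 7.7·523 = 8767.1.
Balance at y = 561 requires (8767.1 + w·303) / (12.7 + w) = 561.
So w = (561·12.7 − 8767.1)/(303 − 561) = -1642.4/-258 ≈ 6.37.

w ≈ 6.4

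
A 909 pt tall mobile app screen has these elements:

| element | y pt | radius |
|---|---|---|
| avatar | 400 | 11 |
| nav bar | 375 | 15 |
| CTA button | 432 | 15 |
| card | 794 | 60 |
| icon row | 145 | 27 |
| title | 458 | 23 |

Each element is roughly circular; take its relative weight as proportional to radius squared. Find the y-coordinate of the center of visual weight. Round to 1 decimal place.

Weights ∝ r²: avatar 11² = 121, nav bar 15² = 225, CTA button 15² = 225, card 60² = 3600, icon row 27² = 729, title 23² = 529; Σw = 5429.
Σw·y = 121·400 + 225·375 + 225·432 + 3600·794 + 729·145 + 529·458 = 3436362, so ȳ = 3436362/5429 ≈ 632.96.

y ≈ 633.0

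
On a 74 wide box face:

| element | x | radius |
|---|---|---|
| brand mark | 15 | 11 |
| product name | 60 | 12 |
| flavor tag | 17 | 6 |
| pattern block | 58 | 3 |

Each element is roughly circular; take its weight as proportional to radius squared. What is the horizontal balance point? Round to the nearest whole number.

x ≈ 37

Weights ∝ r²: brand mark 11² = 121, product name 12² = 144, flavor tag 6² = 36, pattern block 3² = 9; Σw = 310.
x-moment: 121·15 + 144·60 + 36·17 + 9·58 = 11589; centroid 11589/310 ≈ 37.38.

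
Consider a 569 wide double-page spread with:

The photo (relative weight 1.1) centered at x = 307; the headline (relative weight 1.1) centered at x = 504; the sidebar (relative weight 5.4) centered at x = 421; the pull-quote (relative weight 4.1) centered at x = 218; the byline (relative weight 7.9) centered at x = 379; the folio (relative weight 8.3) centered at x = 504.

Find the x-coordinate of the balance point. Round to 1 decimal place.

x ≈ 402.7

Weights sum to 1.1 + 1.1 + 5.4 + 4.1 + 7.9 + 8.3 = 27.9.
Σw·x = 1.1·307 + 1.1·504 + 5.4·421 + 4.1·218 + 7.9·379 + 8.3·504 = 11236.6, so x̄ = 11236.6/27.9 ≈ 402.75.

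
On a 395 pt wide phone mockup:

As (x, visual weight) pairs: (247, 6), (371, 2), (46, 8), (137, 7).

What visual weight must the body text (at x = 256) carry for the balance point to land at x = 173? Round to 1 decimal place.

w ≈ 5.2

Known weights sum to 6 + 2 + 8 + 7 = 23; their moment is 6·247 + 2·371 + 8·46 + 7·137 = 3551.
Balance at x = 173 requires (3551 + w·256) / (23 + w) = 173.
Solving: w = (173·23 − 3551) / (256 − 173) = 428 / 83 ≈ 5.16.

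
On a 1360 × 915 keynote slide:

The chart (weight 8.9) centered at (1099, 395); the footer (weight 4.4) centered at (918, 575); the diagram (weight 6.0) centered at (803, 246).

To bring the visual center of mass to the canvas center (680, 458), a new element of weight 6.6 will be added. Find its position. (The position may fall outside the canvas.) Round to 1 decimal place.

(-155.5, 657.7)

After adding the new element, total weight = 8.9 + 4.4 + 6.0 + 6.6 = 25.9.
x: need Σw·x = 25.9·680 = 17612.0. Existing = 8.9·1099 + 4.4·918 + 6.0·803 = 18638.3. Remainder -1026.3 / 6.6 ≈ -155.50.
y: need Σw·y = 25.9·458 = 11862.2. Existing = 8.9·395 + 4.4·575 + 6.0·246 = 7521.5. Remainder 4340.7 / 6.6 ≈ 657.68.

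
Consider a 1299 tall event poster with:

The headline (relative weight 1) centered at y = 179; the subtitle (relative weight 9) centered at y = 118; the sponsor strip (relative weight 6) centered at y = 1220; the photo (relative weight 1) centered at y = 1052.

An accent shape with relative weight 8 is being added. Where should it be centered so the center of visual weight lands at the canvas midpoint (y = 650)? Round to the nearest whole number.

y ≈ 830

After adding the accent shape, total weight = 1 + 9 + 6 + 1 + 8 = 25.
y: target moment 25×650 = 16250; current 1·179 + 9·118 + 6·1220 + 1·1052 = 9613; the accent shape supplies 6637, so y = 6637/8 ≈ 829.62.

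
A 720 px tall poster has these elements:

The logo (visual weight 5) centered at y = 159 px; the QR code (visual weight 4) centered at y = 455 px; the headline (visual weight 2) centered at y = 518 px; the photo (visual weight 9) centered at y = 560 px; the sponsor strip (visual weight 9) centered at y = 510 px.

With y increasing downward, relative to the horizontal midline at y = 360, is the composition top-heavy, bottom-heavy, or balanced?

bottom-heavy

Σw = 5 + 4 + 2 + 9 + 9 = 29.
y-moment: 5·159 + 4·455 + 2·518 + 9·560 + 9·510 = 13281; centroid 13281/29 ≈ 457.97.
458.0 lies below (larger y than) the midline 360, so the layout is bottom-heavy.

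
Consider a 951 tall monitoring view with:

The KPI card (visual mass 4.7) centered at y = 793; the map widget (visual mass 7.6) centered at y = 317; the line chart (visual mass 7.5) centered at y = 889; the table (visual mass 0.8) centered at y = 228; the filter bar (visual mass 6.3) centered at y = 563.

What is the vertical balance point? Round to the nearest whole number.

y ≈ 615

Weights sum to 4.7 + 7.6 + 7.5 + 0.8 + 6.3 = 26.9.
y: (4.7·793 + 7.6·317 + 7.5·889 + 0.8·228 + 6.3·563) / 26.9 = 16533.1 / 26.9 ≈ 614.61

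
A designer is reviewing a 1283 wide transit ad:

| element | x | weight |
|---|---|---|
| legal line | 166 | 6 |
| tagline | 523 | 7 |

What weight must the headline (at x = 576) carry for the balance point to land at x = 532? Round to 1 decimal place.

w ≈ 51.3

Known weights sum to 6 + 7 = 13; their moment is 6·166 + 7·523 = 4657.
Set Σw·x/Σw = 532: (4657 + 576w) = 532·(13 + w).
So w = (532·13 − 4657)/(576 − 532) = 2259/44 ≈ 51.34.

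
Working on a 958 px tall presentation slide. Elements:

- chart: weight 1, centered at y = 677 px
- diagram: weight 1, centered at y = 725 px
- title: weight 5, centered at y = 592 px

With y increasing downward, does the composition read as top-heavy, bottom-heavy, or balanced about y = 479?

Weights sum to 1 + 1 + 5 = 7.
y: (1·677 + 1·725 + 5·592) / 7 = 4362 / 7 ≈ 623.14
623.1 vs midline 479 → bottom-heavy.

bottom-heavy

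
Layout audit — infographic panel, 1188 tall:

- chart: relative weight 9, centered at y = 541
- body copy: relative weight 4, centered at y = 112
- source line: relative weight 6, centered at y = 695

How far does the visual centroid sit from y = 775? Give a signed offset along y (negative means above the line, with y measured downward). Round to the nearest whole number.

Weights sum to 9 + 4 + 6 = 19.
y-moment: 9·541 + 4·112 + 6·695 = 9487; centroid 9487/19 ≈ 499.32.
Against y = 775, that's 499.32 − 775 = -275.68.

≈ -276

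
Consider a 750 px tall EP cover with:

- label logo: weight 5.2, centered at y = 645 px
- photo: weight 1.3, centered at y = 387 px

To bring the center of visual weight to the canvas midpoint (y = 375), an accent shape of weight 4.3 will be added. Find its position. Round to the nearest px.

y ≈ 45

With the accent shape, Σw becomes 5.2 + 1.3 + 4.3 = 10.8.
y: need Σw·y = 10.8·375 = 4050.0. Existing = 5.2·645 + 1.3·387 = 3857.1. Remainder 192.9 / 4.3 ≈ 44.86.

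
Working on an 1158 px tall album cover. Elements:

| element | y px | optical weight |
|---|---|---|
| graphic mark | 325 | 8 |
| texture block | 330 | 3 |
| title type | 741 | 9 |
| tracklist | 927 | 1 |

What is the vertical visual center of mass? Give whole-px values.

y ≈ 533

Weights sum to 8 + 3 + 9 + 1 = 21.
y: (8·325 + 3·330 + 9·741 + 1·927) / 21 = 11186 / 21 ≈ 532.67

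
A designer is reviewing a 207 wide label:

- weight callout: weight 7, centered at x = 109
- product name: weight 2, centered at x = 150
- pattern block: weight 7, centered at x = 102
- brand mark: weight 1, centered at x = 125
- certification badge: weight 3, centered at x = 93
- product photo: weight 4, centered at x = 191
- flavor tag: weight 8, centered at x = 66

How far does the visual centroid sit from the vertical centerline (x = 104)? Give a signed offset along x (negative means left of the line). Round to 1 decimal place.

≈ 4.5

Total weight = 7 + 2 + 7 + 1 + 3 + 4 + 8 = 32.
x-moment: 7·109 + 2·150 + 7·102 + 1·125 + 3·93 + 4·191 + 8·66 = 3473; centroid 3473/32 ≈ 108.53.
Difference: 108.53 − 104 ≈ 4.53.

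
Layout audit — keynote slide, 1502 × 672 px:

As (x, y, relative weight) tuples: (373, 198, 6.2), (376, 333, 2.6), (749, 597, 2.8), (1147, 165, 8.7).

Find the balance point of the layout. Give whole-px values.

Total weight = 6.2 + 2.6 + 2.8 + 8.7 = 20.3.
x-moment: 6.2·373 + 2.6·376 + 2.8·749 + 8.7·1147 = 15366.3; centroid 15366.3/20.3 ≈ 756.96.
y-moment: 6.2·198 + 2.6·333 + 2.8·597 + 8.7·165 = 5200.5; centroid 5200.5/20.3 ≈ 256.18.

(757, 256)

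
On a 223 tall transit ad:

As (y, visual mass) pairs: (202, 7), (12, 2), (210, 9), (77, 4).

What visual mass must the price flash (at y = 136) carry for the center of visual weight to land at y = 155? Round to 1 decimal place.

Known weights sum to 7 + 2 + 9 + 4 = 22; their moment is 7·202 + 2·12 + 9·210 + 4·77 = 3636.
Set Σw·y/Σw = 155: (3636 + 136w) = 155·(22 + w).
Solving: w = (155·22 − 3636) / (136 − 155) = -226 / -19 ≈ 11.89.

w ≈ 11.9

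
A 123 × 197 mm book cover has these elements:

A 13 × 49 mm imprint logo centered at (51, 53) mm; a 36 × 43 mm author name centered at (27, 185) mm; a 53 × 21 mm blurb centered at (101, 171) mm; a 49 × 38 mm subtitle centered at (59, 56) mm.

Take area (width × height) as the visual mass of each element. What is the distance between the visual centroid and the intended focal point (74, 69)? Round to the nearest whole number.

Taking area as weight: imprint logo 13·49 = 637, author name 36·43 = 1548, blurb 53·21 = 1113, subtitle 49·38 = 1862. Sum 5160.
Σw·x = 637·51 + 1548·27 + 1113·101 + 1862·59 = 296554, so x̄ = 296554/5160 ≈ 57.47.
Σw·y = 637·53 + 1548·185 + 1113·171 + 1862·56 = 614736, so ȳ = 614736/5160 ≈ 119.13.
Relative to (74, 69): Δ = (-16.53, 50.13); |Δ| = √(-16.53² + 50.13²) ≈ 52.79.

≈ 53 mm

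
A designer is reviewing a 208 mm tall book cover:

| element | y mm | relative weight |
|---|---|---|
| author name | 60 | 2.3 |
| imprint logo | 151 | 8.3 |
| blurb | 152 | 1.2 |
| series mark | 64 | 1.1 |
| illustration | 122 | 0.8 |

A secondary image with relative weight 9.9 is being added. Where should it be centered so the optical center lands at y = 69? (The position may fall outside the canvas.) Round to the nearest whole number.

y ≈ -11

With the secondary image, Σw becomes 2.3 + 8.3 + 1.2 + 1.1 + 0.8 + 9.9 = 23.6.
Along y: (1741.7 + 9.9·y) / 23.6 = 69 (existing moment 2.3·60 + 8.3·151 + 1.2·152 + 1.1·64 + 0.8·122 = 1741.7) ⇒ y = (1628.4 − 1741.7) / 9.9 ≈ -11.44.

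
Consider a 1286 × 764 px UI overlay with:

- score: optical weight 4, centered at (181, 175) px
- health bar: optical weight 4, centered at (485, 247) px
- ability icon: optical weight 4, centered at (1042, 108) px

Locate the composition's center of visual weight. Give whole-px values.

(569, 177)

Total weight = 4 + 4 + 4 = 12.
x-moment: 4·181 + 4·485 + 4·1042 = 6832; centroid 6832/12 ≈ 569.33.
y-moment: 4·175 + 4·247 + 4·108 = 2120; centroid 2120/12 ≈ 176.67.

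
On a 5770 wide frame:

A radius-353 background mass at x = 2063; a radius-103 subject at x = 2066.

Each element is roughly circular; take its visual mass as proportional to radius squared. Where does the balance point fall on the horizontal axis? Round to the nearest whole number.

x ≈ 2063

r² weights: background mass 353² = 124609, subject 103² = 10609. Total = 135218.
x: (124609·2063 + 10609·2066) / 135218 = 278986561 / 135218 ≈ 2063.24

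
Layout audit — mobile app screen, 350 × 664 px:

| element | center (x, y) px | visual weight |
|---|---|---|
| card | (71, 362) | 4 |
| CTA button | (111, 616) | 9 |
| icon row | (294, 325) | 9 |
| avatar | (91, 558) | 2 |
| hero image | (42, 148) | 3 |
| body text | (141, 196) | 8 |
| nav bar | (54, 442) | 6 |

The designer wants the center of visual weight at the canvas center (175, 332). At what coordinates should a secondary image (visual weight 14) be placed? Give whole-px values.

(281, 183)

With the secondary image, Σw becomes 4 + 9 + 9 + 2 + 3 + 8 + 6 + 14 = 55.
Along x: (5689 + 14·x) / 55 = 175 (existing moment 4·71 + 9·111 + 9·294 + 2·91 + 3·42 + 8·141 + 6·54 = 5689) ⇒ x = (9625 − 5689) / 14 ≈ 281.14.
Along y: (15697 + 14·y) / 55 = 332 (existing moment 4·362 + 9·616 + 9·325 + 2·558 + 3·148 + 8·196 + 6·442 = 15697) ⇒ y = (18260 − 15697) / 14 ≈ 183.07.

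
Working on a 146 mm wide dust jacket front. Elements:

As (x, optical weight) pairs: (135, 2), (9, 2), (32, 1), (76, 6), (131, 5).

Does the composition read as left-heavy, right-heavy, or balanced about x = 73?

Weights sum to 2 + 2 + 1 + 6 + 5 = 16.
x-moment: 2·135 + 2·9 + 1·32 + 6·76 + 5·131 = 1431; centroid 1431/16 ≈ 89.44.
89.4 lies right of the midline 73, so the layout is right-heavy.

right-heavy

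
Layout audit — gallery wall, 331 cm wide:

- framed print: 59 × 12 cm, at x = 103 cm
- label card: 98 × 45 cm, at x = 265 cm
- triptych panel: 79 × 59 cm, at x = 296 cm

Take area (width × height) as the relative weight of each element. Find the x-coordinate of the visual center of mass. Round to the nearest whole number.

x ≈ 268

Areas: framed print 59·12 = 708, label card 98·45 = 4410, triptych panel 79·59 = 4661. Total weight = 9779.
Σw·x = 708·103 + 4410·265 + 4661·296 = 2621230, so x̄ = 2621230/9779 ≈ 268.05.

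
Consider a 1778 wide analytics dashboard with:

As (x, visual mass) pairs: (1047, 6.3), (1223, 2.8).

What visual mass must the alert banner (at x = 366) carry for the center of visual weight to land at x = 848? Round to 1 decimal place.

w ≈ 4.8

Known weights sum to 6.3 + 2.8 = 9.1; their moment is 6.3·1047 + 2.8·1223 = 10020.5.
Balance at x = 848 requires (10020.5 + w·366) / (9.1 + w) = 848.
So w = (848·9.1 − 10020.5)/(366 − 848) = -2303.7/-482 ≈ 4.78.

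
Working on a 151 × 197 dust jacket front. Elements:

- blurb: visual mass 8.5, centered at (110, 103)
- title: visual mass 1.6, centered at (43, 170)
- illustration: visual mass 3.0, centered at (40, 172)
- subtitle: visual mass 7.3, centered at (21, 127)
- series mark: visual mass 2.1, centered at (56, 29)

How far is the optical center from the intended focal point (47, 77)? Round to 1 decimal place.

Σw = 8.5 + 1.6 + 3.0 + 7.3 + 2.1 = 22.5.
x: (8.5·110 + 1.6·43 + 3.0·40 + 7.3·21 + 2.1·56) / 22.5 = 1394.7 / 22.5 ≈ 61.99
y: (8.5·103 + 1.6·170 + 3.0·172 + 7.3·127 + 2.1·29) / 22.5 = 2651.5 / 22.5 ≈ 117.84
Relative to (47, 77): Δ = (14.99, 40.84); |Δ| = √(14.99² + 40.84²) ≈ 43.51.

≈ 43.5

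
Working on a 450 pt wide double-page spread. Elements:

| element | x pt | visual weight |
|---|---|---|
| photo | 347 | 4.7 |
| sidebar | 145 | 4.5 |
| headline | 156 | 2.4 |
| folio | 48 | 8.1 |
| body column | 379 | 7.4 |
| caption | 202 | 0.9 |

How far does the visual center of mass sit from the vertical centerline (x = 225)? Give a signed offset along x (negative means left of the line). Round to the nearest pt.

Σw = 4.7 + 4.5 + 2.4 + 8.1 + 7.4 + 0.9 = 28.0.
x: moment 6033.0 / weight 28.0 ≈ 215.46
Against x = 225, that's 215.46 − 225 = -9.54.

≈ -10 pt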